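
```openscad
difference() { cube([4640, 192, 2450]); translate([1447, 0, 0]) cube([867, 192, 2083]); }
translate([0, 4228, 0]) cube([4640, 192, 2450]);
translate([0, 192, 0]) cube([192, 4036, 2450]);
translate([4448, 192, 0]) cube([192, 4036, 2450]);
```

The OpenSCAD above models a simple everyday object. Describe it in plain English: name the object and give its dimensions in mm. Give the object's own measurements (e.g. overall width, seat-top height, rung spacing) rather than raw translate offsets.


A single room: four walls, each 2450 mm tall and 192 mm thick, enclosing an outside footprint 4640×4420 mm (x × y), no floor or roof. The front and back walls (−y and +y sides) run the full x-width; the side walls fit between their inner faces. A door opening 867 mm wide and 2083 mm tall is cut through the front wall from the floor up, its −x edge 1447 mm from the wall's −x end.


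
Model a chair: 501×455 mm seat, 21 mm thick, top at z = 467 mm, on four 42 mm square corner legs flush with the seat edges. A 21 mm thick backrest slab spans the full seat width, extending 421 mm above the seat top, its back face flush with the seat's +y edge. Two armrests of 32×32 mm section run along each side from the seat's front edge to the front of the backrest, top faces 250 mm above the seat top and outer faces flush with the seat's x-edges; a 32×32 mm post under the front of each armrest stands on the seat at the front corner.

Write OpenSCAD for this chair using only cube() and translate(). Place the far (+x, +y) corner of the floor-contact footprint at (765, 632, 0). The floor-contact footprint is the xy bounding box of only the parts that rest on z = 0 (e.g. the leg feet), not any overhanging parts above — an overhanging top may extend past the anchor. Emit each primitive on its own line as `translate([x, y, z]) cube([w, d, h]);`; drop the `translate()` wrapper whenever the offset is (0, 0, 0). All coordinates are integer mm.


translate([264, 177, 446]) cube([501, 455, 21]);
translate([264, 177, 0]) cube([42, 42, 446]);
translate([723, 177, 0]) cube([42, 42, 446]);
translate([264, 590, 0]) cube([42, 42, 446]);
translate([723, 590, 0]) cube([42, 42, 446]);
translate([264, 611, 467]) cube([501, 21, 421]);
translate([264, 177, 685]) cube([32, 434, 32]);
translate([733, 177, 685]) cube([32, 434, 32]);
translate([264, 177, 467]) cube([32, 32, 218]);
translate([733, 177, 467]) cube([32, 32, 218]);


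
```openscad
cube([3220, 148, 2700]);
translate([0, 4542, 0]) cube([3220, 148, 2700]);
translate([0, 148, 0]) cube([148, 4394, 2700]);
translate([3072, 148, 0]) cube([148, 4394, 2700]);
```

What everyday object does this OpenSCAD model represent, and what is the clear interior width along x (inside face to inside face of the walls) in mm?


A house (or room) frame. The interior width is 2924 mm.

Four 2700 mm walls enclosing a rectangle with no floor or roof — a room or house frame. Outside width is 3220 mm and wall thickness is 148 mm, so the interior width is 3220 − 2 × 148 = 2924 mm.


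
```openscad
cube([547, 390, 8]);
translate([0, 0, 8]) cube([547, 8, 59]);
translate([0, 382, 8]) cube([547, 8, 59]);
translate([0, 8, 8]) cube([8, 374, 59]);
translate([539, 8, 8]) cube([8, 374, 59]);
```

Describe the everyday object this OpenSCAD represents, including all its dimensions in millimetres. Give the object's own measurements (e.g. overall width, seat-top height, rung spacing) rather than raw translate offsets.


An open-topped rectangular box: outside dimensions 547×390×67 mm, with a uniform wall and base thickness of 8 mm. The base is a full 547×390 slab on the floor; four walls sit on top of the base. The front and back walls (the −y and +y sides) span the full width; the two side walls fit between them.


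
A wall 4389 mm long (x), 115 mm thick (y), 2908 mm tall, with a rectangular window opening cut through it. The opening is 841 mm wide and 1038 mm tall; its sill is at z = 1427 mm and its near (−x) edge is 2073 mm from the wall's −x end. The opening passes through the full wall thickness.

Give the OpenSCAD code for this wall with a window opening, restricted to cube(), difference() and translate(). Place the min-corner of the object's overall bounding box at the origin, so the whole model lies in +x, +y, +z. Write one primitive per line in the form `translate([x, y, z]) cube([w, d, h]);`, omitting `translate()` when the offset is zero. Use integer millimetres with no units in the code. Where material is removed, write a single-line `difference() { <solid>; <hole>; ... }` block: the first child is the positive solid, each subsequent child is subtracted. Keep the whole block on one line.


difference() { cube([4389, 115, 2908]); translate([2073, 0, 1427]) cube([841, 115, 1038]); }


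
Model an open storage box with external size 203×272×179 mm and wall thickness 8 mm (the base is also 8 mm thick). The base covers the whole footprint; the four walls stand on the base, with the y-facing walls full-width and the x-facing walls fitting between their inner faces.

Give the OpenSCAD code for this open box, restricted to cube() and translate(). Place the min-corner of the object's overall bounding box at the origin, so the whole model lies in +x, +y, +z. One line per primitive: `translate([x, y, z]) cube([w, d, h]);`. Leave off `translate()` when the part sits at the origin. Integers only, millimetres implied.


cube([203, 272, 8]);
translate([0, 0, 8]) cube([203, 8, 171]);
translate([0, 264, 8]) cube([203, 8, 171]);
translate([0, 8, 8]) cube([8, 256, 171]);
translate([195, 8, 8]) cube([8, 256, 171]);


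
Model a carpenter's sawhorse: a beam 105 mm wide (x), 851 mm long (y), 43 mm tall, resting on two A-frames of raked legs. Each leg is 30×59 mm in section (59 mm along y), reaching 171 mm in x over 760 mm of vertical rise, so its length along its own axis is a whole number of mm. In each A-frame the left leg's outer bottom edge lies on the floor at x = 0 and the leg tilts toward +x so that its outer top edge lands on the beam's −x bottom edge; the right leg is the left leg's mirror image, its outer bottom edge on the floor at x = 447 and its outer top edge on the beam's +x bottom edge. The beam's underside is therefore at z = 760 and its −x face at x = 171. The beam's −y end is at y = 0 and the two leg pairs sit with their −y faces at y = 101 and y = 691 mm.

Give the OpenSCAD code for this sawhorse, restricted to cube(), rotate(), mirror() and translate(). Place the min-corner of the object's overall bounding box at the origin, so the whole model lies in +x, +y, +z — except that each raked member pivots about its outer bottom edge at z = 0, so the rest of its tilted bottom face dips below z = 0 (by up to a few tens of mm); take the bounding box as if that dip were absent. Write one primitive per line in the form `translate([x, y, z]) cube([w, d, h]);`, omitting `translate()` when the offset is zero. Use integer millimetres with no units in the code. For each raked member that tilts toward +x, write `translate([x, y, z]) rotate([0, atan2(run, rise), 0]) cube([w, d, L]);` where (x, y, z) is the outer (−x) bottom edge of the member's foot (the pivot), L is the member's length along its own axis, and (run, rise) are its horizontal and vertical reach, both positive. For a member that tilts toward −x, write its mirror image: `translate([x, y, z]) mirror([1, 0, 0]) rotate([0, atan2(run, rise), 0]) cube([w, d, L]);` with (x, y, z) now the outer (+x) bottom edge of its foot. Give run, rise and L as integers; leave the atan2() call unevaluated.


// leg length = √(171² + 760²) = 779
// right-leg outer foot x = 2·171 + 105 = 447
// beam min-corner = (171, 0, 760)
translate([171, 0, 760]) cube([105, 851, 43]);
translate([0, 101, 0]) rotate([0, atan2(171, 760), 0]) cube([30, 59, 779]);
translate([447, 101, 0]) mirror([1, 0, 0]) rotate([0, atan2(171, 760), 0]) cube([30, 59, 779]);
translate([0, 691, 0]) rotate([0, atan2(171, 760), 0]) cube([30, 59, 779]);
translate([447, 691, 0]) mirror([1, 0, 0]) rotate([0, atan2(171, 760), 0]) cube([30, 59, 779]);


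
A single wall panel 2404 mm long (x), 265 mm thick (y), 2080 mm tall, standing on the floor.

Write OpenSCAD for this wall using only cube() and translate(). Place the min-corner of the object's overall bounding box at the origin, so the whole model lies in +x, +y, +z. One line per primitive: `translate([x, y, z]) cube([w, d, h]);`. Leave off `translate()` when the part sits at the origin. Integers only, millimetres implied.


cube([2404, 265, 2080]);


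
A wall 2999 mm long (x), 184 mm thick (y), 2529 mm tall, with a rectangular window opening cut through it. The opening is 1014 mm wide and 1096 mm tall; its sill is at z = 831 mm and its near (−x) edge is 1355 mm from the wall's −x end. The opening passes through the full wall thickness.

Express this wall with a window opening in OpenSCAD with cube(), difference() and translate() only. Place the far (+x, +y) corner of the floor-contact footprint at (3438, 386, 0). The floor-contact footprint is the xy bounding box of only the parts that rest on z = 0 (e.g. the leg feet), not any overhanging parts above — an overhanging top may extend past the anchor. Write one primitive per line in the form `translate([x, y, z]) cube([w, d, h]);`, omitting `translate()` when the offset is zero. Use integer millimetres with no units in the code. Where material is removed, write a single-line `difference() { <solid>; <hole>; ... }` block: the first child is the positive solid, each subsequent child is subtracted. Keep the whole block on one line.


difference() { translate([439, 202, 0]) cube([2999, 184, 2529]); translate([1794, 202, 831]) cube([1014, 184, 1096]); }


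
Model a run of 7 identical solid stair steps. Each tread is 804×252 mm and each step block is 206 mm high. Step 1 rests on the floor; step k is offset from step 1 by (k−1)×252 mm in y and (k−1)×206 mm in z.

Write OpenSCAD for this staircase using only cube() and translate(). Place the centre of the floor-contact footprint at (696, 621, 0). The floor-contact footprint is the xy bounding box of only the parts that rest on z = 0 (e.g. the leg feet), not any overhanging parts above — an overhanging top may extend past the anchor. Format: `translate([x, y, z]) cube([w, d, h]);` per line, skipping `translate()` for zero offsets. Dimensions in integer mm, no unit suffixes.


translate([294, 495, 0]) cube([804, 252, 206]);
translate([294, 747, 206]) cube([804, 252, 206]);
translate([294, 999, 412]) cube([804, 252, 206]);
translate([294, 1251, 618]) cube([804, 252, 206]);
translate([294, 1503, 824]) cube([804, 252, 206]);
translate([294, 1755, 1030]) cube([804, 252, 206]);
translate([294, 2007, 1236]) cube([804, 252, 206]);


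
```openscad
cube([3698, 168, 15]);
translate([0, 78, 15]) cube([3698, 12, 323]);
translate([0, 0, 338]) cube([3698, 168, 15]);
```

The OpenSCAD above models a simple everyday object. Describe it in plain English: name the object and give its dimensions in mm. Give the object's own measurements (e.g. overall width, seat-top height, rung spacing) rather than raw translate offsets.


An I-beam lying along x, 3698 mm long. Overall section height 353 mm. Two flanges 168 mm wide (y) and 15 mm thick, one on the floor and one at the top; a web 12 mm thick runs between them, centred on the flange width.


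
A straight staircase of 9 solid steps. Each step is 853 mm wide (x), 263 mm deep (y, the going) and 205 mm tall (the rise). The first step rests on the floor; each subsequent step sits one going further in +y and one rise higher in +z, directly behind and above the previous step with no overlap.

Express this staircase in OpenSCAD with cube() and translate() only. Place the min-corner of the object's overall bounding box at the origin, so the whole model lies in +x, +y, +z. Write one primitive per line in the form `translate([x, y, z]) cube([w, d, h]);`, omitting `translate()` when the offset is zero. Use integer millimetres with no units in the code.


cube([853, 263, 205]);
translate([0, 263, 205]) cube([853, 263, 205]);
translate([0, 526, 410]) cube([853, 263, 205]);
translate([0, 789, 615]) cube([853, 263, 205]);
translate([0, 1052, 820]) cube([853, 263, 205]);
translate([0, 1315, 1025]) cube([853, 263, 205]);
translate([0, 1578, 1230]) cube([853, 263, 205]);
translate([0, 1841, 1435]) cube([853, 263, 205]);
translate([0, 2104, 1640]) cube([853, 263, 205]);


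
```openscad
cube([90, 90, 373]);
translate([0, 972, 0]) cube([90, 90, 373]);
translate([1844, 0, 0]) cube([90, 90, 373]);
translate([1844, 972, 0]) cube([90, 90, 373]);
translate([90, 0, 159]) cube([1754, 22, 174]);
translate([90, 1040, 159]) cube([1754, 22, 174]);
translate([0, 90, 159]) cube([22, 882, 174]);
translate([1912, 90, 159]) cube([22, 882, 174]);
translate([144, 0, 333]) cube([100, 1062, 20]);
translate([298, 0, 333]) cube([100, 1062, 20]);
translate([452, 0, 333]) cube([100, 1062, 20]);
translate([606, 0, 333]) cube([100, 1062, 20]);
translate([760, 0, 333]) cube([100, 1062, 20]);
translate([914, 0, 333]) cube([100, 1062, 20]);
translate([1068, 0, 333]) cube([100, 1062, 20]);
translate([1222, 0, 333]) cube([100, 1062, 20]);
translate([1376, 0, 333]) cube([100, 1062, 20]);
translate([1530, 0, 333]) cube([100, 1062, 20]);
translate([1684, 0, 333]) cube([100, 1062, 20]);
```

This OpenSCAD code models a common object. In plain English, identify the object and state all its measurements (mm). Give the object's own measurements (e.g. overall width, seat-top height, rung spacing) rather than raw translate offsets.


A bed frame 1934 mm long (x) by 1062 mm wide (y). Four 90×90 mm corner posts, 373 mm tall, at the corners of the footprint. Four rails of 22 mm thickness and 174 mm height run between adjacent posts with their undersides at z = 159 mm, their outer faces flush with the outside of the frame (the two x-running rails run between the posts' inner faces; the two y-running rails run between the posts' inner faces). 11 slats, each 100 mm wide (x) and 20 mm thick, lie across the top of the two x-running rails, running the full 1062 mm width of the frame in y; along x they sit between the end posts with a 54 mm gap after the −x posts and between neighbouring slats, leaving 60 mm before the +x posts.


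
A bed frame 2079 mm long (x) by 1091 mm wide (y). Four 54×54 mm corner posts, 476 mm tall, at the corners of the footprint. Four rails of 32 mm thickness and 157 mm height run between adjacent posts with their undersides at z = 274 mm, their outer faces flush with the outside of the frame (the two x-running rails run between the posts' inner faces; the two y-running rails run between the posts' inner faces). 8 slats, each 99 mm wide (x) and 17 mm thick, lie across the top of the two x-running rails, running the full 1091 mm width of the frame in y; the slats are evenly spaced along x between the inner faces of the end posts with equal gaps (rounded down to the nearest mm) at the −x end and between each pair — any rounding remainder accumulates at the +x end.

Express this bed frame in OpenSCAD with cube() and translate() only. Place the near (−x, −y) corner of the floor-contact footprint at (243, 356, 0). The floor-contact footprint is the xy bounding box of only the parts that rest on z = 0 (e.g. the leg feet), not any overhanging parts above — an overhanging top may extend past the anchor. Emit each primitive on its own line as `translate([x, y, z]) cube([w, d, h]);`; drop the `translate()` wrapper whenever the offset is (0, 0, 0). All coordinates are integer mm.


// slat z = rail_z + rail_h = 274 + 157 = 431
// slat gap = ⌊(1971 − 8·99) / 9⌋ = 131
translate([243, 356, 0]) cube([54, 54, 476]);
translate([243, 1393, 0]) cube([54, 54, 476]);
translate([2268, 356, 0]) cube([54, 54, 476]);
translate([2268, 1393, 0]) cube([54, 54, 476]);
translate([297, 356, 274]) cube([1971, 32, 157]);
translate([297, 1415, 274]) cube([1971, 32, 157]);
translate([243, 410, 274]) cube([32, 983, 157]);
translate([2290, 410, 274]) cube([32, 983, 157]);
translate([428, 356, 431]) cube([99, 1091, 17]);
translate([658, 356, 431]) cube([99, 1091, 17]);
translate([888, 356, 431]) cube([99, 1091, 17]);
translate([1118, 356, 431]) cube([99, 1091, 17]);
translate([1348, 356, 431]) cube([99, 1091, 17]);
translate([1578, 356, 431]) cube([99, 1091, 17]);
translate([1808, 356, 431]) cube([99, 1091, 17]);
translate([2038, 356, 431]) cube([99, 1091, 17]);


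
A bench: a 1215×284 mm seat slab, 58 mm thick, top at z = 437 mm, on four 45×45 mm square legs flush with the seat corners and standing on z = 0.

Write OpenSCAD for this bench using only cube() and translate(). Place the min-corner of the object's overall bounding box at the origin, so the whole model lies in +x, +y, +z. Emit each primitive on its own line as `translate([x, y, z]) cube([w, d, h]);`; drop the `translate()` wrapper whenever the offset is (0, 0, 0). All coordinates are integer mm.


// leg_h = 437 − 58 = 379
translate([0, 0, 379]) cube([1215, 284, 58]);
cube([45, 45, 379]);
translate([0, 239, 0]) cube([45, 45, 379]);
translate([1170, 0, 0]) cube([45, 45, 379]);
translate([1170, 239, 0]) cube([45, 45, 379]);


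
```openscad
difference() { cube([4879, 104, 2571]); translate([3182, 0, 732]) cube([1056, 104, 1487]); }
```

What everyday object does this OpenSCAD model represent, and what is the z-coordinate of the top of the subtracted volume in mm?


A wall with a window opening. The window head height is 2219 mm.

A wall with a rectangular opening subtracted — a window. Sill at z = 732, opening 1487 mm tall, so the head is at 732 + 1487 = 2219 mm.


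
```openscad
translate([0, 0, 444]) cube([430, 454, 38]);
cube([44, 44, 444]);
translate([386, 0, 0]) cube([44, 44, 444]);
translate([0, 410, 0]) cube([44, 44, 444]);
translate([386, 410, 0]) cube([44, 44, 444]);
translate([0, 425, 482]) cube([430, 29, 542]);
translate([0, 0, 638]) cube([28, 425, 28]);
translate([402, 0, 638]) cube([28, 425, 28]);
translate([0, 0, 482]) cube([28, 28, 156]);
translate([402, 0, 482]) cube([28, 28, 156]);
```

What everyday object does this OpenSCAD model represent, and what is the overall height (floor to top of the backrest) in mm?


A chair. The overall height is 1024 mm.

A slab on four corner posts with a tall panel at the back — a chair. The seat slab sits at z = 444 with thickness 38, and the 542 mm backrest starts at the seat top, so the overall height is 444 + 38 + 542 = 1024 mm.


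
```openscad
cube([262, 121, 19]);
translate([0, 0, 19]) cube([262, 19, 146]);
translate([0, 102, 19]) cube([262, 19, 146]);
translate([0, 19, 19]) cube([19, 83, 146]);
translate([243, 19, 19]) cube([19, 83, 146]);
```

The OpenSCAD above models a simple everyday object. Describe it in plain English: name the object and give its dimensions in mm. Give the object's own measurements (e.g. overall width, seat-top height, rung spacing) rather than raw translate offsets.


An open-topped rectangular box: outside dimensions 262×121×165 mm, with a uniform wall and base thickness of 19 mm. The base is a full 262×121 slab on the floor; four walls sit on top of the base. The front and back walls (the −y and +y sides) span the full width; the two side walls fit between them.


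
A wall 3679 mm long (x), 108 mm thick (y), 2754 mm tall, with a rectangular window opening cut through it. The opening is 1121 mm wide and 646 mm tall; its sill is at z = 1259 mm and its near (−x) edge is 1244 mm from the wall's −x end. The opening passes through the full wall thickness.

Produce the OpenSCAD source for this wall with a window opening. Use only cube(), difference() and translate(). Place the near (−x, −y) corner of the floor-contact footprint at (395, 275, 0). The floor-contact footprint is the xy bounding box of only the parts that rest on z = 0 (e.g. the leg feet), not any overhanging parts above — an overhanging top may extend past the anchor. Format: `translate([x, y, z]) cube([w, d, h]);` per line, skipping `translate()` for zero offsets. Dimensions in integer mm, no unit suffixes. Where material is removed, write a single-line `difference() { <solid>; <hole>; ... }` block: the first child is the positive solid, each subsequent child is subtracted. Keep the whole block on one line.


difference() { translate([395, 275, 0]) cube([3679, 108, 2754]); translate([1639, 275, 1259]) cube([1121, 108, 646]); }


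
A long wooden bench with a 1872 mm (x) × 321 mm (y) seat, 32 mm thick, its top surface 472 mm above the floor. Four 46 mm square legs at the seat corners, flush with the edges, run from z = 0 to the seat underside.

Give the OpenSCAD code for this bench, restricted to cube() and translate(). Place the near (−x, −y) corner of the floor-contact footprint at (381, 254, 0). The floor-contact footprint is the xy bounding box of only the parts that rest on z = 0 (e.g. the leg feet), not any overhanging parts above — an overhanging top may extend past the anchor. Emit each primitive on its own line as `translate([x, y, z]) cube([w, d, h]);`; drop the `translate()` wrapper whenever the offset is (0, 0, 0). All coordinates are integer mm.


translate([381, 254, 440]) cube([1872, 321, 32]);
translate([381, 254, 0]) cube([46, 46, 440]);
translate([381, 529, 0]) cube([46, 46, 440]);
translate([2207, 254, 0]) cube([46, 46, 440]);
translate([2207, 529, 0]) cube([46, 46, 440]);


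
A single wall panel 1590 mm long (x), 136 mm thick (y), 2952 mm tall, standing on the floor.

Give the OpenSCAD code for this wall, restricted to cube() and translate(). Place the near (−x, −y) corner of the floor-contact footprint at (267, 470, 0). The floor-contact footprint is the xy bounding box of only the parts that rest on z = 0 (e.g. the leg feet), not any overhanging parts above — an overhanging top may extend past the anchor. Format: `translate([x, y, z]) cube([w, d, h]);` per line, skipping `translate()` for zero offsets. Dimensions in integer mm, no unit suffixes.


translate([267, 470, 0]) cube([1590, 136, 2952]);


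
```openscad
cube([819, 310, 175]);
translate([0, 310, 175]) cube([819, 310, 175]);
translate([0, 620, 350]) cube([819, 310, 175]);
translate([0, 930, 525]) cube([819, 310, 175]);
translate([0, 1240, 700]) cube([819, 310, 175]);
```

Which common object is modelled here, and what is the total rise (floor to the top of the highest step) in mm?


A staircase. The total rise is 875 mm.

5 identical blocks, each offset up and back from the previous — a staircase. Each step is 175 mm tall and there are 5 of them, so the total rise is 5 × 175 = 875 mm.


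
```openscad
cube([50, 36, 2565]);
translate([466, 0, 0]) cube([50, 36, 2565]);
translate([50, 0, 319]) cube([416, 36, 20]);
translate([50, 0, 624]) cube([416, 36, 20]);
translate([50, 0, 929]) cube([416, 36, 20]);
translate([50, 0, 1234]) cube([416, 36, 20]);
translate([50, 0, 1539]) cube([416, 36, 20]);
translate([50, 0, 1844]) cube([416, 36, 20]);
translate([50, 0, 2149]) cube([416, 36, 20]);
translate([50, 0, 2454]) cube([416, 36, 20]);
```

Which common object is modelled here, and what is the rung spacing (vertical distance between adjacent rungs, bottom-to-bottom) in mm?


A ladder. The rung spacing is 305 mm.

Two tall 50×36 posts with 8 short bars between them — a ladder. Adjacent rungs sit at z = 319 and z = 624, so the spacing is 624 − 319 = 305 mm.


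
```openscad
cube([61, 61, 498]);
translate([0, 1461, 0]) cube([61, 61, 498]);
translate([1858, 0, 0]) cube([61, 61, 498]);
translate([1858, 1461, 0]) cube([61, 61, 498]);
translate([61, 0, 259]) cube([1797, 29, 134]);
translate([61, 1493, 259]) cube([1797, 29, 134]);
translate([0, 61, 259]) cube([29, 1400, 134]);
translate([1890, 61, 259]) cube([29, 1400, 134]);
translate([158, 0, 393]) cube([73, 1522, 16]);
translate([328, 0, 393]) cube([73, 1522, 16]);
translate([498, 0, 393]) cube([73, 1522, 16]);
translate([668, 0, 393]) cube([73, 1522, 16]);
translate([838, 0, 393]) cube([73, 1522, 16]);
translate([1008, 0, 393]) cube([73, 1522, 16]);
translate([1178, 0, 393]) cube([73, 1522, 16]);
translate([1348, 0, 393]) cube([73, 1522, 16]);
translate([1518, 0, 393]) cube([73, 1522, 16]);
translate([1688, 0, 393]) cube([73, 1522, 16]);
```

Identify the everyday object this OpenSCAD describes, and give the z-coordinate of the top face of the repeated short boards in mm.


A bed frame. The slat-top height is 409 mm.

Four posts, four rails, and a row of slats — a bed frame. Slats sit on the rails at z = 259 + 134 = 393; with slat thickness 16, the top is 409 mm.


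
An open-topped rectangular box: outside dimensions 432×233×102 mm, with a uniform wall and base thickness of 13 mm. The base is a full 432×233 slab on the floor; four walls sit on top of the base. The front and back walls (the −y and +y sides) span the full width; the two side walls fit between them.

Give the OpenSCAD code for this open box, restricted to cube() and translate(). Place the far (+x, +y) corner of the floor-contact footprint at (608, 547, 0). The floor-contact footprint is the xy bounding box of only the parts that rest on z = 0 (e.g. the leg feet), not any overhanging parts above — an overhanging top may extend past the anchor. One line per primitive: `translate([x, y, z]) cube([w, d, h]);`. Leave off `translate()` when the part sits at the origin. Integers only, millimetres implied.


translate([176, 314, 0]) cube([432, 233, 13]);
translate([176, 314, 13]) cube([432, 13, 89]);
translate([176, 534, 13]) cube([432, 13, 89]);
translate([176, 327, 13]) cube([13, 207, 89]);
translate([595, 327, 13]) cube([13, 207, 89]);


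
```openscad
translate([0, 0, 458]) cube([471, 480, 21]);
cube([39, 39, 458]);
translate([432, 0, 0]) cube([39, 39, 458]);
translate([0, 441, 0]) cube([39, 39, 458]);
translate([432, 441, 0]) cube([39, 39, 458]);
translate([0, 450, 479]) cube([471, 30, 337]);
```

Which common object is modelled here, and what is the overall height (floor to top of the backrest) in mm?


A chair. The overall height is 816 mm.

A slab on four corner posts with a tall panel at the back — a chair. The seat slab sits at z = 458 with thickness 21, and the 337 mm backrest starts at the seat top, so the overall height is 458 + 21 + 337 = 816 mm.


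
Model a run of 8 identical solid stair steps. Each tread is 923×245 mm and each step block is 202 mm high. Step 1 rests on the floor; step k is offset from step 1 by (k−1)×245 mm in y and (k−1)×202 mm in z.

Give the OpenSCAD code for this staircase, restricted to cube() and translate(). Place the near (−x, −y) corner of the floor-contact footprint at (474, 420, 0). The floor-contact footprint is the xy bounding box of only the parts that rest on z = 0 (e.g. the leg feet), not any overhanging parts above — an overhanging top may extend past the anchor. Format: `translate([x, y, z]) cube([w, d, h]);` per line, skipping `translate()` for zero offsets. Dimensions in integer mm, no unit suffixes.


translate([474, 420, 0]) cube([923, 245, 202]);
translate([474, 665, 202]) cube([923, 245, 202]);
translate([474, 910, 404]) cube([923, 245, 202]);
translate([474, 1155, 606]) cube([923, 245, 202]);
translate([474, 1400, 808]) cube([923, 245, 202]);
translate([474, 1645, 1010]) cube([923, 245, 202]);
translate([474, 1890, 1212]) cube([923, 245, 202]);
translate([474, 2135, 1414]) cube([923, 245, 202]);


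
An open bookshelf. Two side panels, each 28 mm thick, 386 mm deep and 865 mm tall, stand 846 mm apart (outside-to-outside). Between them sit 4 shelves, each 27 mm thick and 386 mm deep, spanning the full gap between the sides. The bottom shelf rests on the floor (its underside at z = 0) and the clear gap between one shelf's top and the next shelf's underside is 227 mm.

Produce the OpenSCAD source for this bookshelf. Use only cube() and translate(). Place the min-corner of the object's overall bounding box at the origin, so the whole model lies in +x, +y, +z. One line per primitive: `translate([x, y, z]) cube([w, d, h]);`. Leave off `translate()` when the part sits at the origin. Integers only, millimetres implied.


cube([28, 386, 865]);
translate([818, 0, 0]) cube([28, 386, 865]);
translate([28, 0, 0]) cube([790, 386, 27]);
translate([28, 0, 254]) cube([790, 386, 27]);
translate([28, 0, 508]) cube([790, 386, 27]);
translate([28, 0, 762]) cube([790, 386, 27]);


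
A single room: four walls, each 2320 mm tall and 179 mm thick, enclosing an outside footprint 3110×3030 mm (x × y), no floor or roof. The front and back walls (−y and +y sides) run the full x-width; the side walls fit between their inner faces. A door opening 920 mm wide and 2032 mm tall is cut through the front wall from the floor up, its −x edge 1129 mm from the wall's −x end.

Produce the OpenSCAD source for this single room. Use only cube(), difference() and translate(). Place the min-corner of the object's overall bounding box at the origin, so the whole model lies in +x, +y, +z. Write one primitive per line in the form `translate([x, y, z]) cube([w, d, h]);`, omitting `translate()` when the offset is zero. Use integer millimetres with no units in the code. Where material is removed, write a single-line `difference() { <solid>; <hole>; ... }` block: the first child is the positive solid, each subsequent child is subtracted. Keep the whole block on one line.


difference() { cube([3110, 179, 2320]); translate([1129, 0, 0]) cube([920, 179, 2032]); }
translate([0, 2851, 0]) cube([3110, 179, 2320]);
translate([0, 179, 0]) cube([179, 2672, 2320]);
translate([2931, 179, 0]) cube([179, 2672, 2320]);


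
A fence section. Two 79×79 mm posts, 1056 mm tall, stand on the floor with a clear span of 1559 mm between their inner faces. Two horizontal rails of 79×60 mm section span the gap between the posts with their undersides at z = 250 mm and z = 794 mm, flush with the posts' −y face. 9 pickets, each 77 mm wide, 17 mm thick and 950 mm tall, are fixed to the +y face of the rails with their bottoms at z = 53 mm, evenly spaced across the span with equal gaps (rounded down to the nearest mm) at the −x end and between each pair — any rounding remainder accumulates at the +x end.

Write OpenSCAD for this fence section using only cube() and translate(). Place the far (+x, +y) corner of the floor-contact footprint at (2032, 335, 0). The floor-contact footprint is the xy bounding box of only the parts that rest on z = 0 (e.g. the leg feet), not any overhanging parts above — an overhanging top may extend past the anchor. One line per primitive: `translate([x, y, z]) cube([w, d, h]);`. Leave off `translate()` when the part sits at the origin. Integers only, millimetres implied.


translate([315, 256, 0]) cube([79, 79, 1056]);
translate([1953, 256, 0]) cube([79, 79, 1056]);
translate([394, 256, 250]) cube([1559, 79, 60]);
translate([394, 256, 794]) cube([1559, 79, 60]);
translate([480, 335, 53]) cube([77, 17, 950]);
translate([643, 335, 53]) cube([77, 17, 950]);
translate([806, 335, 53]) cube([77, 17, 950]);
translate([969, 335, 53]) cube([77, 17, 950]);
translate([1132, 335, 53]) cube([77, 17, 950]);
translate([1295, 335, 53]) cube([77, 17, 950]);
translate([1458, 335, 53]) cube([77, 17, 950]);
translate([1621, 335, 53]) cube([77, 17, 950]);
translate([1784, 335, 53]) cube([77, 17, 950]);


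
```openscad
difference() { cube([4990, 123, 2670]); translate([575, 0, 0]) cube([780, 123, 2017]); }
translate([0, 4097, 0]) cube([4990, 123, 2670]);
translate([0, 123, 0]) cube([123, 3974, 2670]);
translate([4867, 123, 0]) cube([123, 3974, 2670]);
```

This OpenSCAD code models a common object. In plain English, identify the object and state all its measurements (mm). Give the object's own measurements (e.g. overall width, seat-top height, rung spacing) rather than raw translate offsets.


A single room: four walls, each 2670 mm tall and 123 mm thick, enclosing an outside footprint 4990×4220 mm (x × y), no floor or roof. The front and back walls (−y and +y sides) run the full x-width; the side walls fit between their inner faces. A door opening 780 mm wide and 2017 mm tall is cut through the front wall from the floor up, its −x edge 575 mm from the wall's −x end.


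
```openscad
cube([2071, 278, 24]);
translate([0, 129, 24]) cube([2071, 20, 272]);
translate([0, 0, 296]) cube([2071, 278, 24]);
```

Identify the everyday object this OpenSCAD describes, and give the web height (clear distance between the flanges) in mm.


An I-beam. The web height is 272 mm.

Two wide flanges with a thin centred web — an I-beam. Overall 320 mm minus two 24 mm flanges gives a web of 320 − 2·24 = 272 mm.


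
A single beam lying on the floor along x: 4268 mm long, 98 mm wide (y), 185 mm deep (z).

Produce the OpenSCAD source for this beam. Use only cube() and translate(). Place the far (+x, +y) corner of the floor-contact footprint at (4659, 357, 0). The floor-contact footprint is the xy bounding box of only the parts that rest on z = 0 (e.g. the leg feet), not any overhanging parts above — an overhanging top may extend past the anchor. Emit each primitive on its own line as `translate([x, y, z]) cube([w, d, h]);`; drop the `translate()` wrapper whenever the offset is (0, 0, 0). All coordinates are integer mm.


translate([391, 259, 0]) cube([4268, 98, 185]);


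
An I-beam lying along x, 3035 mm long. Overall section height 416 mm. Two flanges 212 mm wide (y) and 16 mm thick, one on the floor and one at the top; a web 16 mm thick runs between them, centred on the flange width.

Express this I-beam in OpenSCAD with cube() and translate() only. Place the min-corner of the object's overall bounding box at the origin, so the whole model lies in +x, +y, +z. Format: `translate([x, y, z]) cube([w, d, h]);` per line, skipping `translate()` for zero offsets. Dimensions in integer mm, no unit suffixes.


cube([3035, 212, 16]);
translate([0, 98, 16]) cube([3035, 16, 384]);
translate([0, 0, 400]) cube([3035, 212, 16]);


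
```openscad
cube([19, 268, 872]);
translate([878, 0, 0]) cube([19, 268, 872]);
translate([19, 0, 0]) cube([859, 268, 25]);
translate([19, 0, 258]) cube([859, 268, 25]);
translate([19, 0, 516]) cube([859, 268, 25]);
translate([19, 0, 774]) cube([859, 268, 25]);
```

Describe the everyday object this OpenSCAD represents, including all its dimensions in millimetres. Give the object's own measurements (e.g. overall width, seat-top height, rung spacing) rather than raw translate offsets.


An open bookshelf. Two side panels, each 19 mm thick, 268 mm deep and 872 mm tall, stand 897 mm apart (outside-to-outside). Between them sit 4 shelves, each 25 mm thick and 268 mm deep, spanning the full gap between the sides. The bottom shelf rests on the floor (its underside at z = 0) and the clear gap between one shelf's top and the next shelf's underside is 233 mm.


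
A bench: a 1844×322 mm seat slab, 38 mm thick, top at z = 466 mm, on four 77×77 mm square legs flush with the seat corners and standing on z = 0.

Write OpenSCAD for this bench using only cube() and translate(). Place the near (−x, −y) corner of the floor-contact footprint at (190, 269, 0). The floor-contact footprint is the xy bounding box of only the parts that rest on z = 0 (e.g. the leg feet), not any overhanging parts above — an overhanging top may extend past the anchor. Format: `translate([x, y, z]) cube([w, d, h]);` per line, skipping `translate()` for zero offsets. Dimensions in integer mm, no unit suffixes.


translate([190, 269, 428]) cube([1844, 322, 38]);
translate([190, 269, 0]) cube([77, 77, 428]);
translate([190, 514, 0]) cube([77, 77, 428]);
translate([1957, 269, 0]) cube([77, 77, 428]);
translate([1957, 514, 0]) cube([77, 77, 428]);


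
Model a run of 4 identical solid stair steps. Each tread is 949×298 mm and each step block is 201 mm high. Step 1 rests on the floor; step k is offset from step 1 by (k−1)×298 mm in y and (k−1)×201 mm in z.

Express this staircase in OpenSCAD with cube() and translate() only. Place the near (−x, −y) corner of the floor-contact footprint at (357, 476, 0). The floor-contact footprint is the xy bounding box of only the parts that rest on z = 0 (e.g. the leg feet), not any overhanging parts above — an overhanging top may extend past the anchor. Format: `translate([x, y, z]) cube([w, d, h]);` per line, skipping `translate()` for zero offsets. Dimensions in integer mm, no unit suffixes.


translate([357, 476, 0]) cube([949, 298, 201]);
translate([357, 774, 201]) cube([949, 298, 201]);
translate([357, 1072, 402]) cube([949, 298, 201]);
translate([357, 1370, 603]) cube([949, 298, 201]);


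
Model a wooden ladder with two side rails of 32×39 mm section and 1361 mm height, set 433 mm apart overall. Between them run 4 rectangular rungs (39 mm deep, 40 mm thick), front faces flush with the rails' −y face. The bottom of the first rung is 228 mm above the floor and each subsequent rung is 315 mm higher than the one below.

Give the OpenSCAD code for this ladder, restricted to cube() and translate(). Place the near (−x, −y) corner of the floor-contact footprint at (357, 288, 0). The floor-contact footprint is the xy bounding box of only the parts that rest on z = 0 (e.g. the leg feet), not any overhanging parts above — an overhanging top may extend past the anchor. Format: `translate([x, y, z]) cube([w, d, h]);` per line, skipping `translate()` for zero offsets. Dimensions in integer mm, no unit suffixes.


// rung span = 433 - 2*32 = 369
// rung[k] z = 228 + k*315
translate([357, 288, 0]) cube([32, 39, 1361]);
translate([758, 288, 0]) cube([32, 39, 1361]);
translate([389, 288, 228]) cube([369, 39, 40]);
translate([389, 288, 543]) cube([369, 39, 40]);
translate([389, 288, 858]) cube([369, 39, 40]);
translate([389, 288, 1173]) cube([369, 39, 40]);


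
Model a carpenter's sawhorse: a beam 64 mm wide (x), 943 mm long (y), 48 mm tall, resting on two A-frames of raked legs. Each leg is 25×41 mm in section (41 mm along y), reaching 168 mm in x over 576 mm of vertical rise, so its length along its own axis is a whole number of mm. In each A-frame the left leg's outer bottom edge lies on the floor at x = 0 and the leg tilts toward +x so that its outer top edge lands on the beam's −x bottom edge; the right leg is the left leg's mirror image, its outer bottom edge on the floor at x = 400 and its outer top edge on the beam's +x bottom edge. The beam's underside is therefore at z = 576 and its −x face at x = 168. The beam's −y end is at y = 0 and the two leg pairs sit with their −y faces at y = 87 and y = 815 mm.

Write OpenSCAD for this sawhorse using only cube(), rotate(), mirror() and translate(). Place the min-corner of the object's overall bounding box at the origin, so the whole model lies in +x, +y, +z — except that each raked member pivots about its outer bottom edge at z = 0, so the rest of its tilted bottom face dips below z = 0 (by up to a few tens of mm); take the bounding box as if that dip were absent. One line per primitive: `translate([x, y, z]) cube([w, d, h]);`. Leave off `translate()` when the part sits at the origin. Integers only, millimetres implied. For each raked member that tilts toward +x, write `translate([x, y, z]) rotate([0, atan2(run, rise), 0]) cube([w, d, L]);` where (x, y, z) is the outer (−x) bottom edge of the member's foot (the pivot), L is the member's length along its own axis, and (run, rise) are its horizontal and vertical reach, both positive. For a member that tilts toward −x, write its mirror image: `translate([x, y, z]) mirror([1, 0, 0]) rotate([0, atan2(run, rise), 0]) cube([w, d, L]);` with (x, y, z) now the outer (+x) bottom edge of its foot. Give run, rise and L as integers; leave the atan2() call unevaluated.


translate([168, 0, 576]) cube([64, 943, 48]);
translate([0, 87, 0]) rotate([0, atan2(168, 576), 0]) cube([25, 41, 600]);
translate([400, 87, 0]) mirror([1, 0, 0]) rotate([0, atan2(168, 576), 0]) cube([25, 41, 600]);
translate([0, 815, 0]) rotate([0, atan2(168, 576), 0]) cube([25, 41, 600]);
translate([400, 815, 0]) mirror([1, 0, 0]) rotate([0, atan2(168, 576), 0]) cube([25, 41, 600]);


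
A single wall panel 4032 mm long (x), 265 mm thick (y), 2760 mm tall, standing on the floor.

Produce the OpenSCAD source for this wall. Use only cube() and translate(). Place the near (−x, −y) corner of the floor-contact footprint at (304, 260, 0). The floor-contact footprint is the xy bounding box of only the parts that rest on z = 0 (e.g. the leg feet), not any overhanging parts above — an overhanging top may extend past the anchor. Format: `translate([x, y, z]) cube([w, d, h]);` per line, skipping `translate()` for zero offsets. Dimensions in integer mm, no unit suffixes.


translate([304, 260, 0]) cube([4032, 265, 2760]);
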